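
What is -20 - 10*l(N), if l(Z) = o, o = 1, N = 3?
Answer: -30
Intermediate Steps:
l(Z) = 1
-20 - 10*l(N) = -20 - 10*1 = -20 - 10 = -30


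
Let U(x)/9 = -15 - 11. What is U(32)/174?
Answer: -39/29 ≈ -1.3448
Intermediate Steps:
U(x) = -234 (U(x) = 9*(-15 - 11) = 9*(-26) = -234)
U(32)/174 = -234/174 = -234*1/174 = -39/29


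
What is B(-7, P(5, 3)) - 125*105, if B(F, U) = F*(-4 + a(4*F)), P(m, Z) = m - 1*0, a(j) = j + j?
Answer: -12705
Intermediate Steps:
a(j) = 2*j
P(m, Z) = m (P(m, Z) = m + 0 = m)
B(F, U) = F*(-4 + 8*F) (B(F, U) = F*(-4 + 2*(4*F)) = F*(-4 + 8*F))
B(-7, P(5, 3)) - 125*105 = 4*(-7)*(-1 + 2*(-7)) - 125*105 = 4*(-7)*(-1 - 14) - 13125 = 4*(-7)*(-15) - 13125 = 420 - 13125 = -12705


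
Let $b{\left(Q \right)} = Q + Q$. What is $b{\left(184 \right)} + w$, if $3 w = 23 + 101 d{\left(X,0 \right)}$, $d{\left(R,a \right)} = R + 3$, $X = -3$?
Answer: $\frac{1127}{3} \approx 375.67$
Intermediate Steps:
$d{\left(R,a \right)} = 3 + R$
$b{\left(Q \right)} = 2 Q$
$w = \frac{23}{3}$ ($w = \frac{23 + 101 \left(3 - 3\right)}{3} = \frac{23 + 101 \cdot 0}{3} = \frac{23 + 0}{3} = \frac{1}{3} \cdot 23 = \frac{23}{3} \approx 7.6667$)
$b{\left(184 \right)} + w = 2 \cdot 184 + \frac{23}{3} = 368 + \frac{23}{3} = \frac{1127}{3}$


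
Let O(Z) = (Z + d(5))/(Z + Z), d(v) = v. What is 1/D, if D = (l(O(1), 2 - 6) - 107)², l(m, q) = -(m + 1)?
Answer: 1/12321 ≈ 8.1162e-5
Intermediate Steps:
O(Z) = (5 + Z)/(2*Z) (O(Z) = (Z + 5)/(Z + Z) = (5 + Z)/((2*Z)) = (5 + Z)*(1/(2*Z)) = (5 + Z)/(2*Z))
l(m, q) = -1 - m (l(m, q) = -(1 + m) = -1 - m)
D = 12321 (D = ((-1 - (5 + 1)/(2*1)) - 107)² = ((-1 - 6/2) - 107)² = ((-1 - 1*3) - 107)² = ((-1 - 3) - 107)² = (-4 - 107)² = (-111)² = 12321)
1/D = 1/12321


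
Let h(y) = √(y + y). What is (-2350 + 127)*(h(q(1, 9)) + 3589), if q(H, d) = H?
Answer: -7978347 - 2223*√2 ≈ -7.9815e+6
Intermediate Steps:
h(y) = √2*√y (h(y) = √(2*y) = √2*√y)
(-2350 + 127)*(h(q(1, 9)) + 3589) = (-2350 + 127)*(√2*√1 + 3589) = -2223*(√2*1 + 3589) = -2223*(√2 + 3589) = -2223*(3589 + √2) = -7978347 - 2223*√2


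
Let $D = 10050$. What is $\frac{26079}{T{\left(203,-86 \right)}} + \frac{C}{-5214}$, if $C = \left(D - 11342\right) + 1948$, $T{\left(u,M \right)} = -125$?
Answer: $- \frac{68028953}{325875} \approx -208.76$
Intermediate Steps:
$C = 656$ ($C = \left(10050 - 11342\right) + 1948 = -1292 + 1948 = 656$)
$\frac{26079}{T{\left(203,-86 \right)}} + \frac{C}{-5214} = \frac{26079}{-125} + \frac{656}{-5214} = 26079 \left(- \frac{1}{125}\right) + 656 \left(- \frac{1}{5214}\right) = - \frac{26079}{125} - \frac{328}{2607} = - \frac{68028953}{325875}$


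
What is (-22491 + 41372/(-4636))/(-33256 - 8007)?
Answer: 26077412/47823817 ≈ 0.54528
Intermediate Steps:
(-22491 + 41372/(-4636))/(-33256 - 8007) = (-22491 + 41372*(-1/4636))/(-41263) = (-22491 - 10343/1159)*(-1/41263) = -26077412/1159*(-1/41263) = 26077412/47823817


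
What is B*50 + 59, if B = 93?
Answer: 4709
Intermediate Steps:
B*50 + 59 = 93*50 + 59 = 4650 + 59 = 4709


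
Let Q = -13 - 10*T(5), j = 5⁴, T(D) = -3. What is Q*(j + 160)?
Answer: 13345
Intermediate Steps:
j = 625
Q = 17 (Q = -13 - 10*(-3) = -13 + 30 = 17)
Q*(j + 160) = 17*(625 + 160) = 17*785 = 13345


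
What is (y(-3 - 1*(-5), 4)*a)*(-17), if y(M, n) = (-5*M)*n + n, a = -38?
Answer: -23256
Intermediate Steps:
y(M, n) = n - 5*M*n (y(M, n) = -5*M*n + n = n - 5*M*n)
(y(-3 - 1*(-5), 4)*a)*(-17) = ((4*(1 - 5*(-3 - 1*(-5))))*(-38))*(-17) = ((4*(1 - 5*(-3 + 5)))*(-38))*(-17) = ((4*(1 - 5*2))*(-38))*(-17) = ((4*(1 - 10))*(-38))*(-17) = ((4*(-9))*(-38))*(-17) = -36*(-38)*(-17) = 1368*(-17) = -23256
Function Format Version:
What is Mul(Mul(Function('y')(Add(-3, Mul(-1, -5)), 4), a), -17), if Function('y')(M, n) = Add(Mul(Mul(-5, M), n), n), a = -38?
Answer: -23256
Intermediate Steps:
Function('y')(M, n) = Add(n, Mul(-5, M, n)) (Function('y')(M, n) = Add(Mul(-5, M, n), n) = Add(n, Mul(-5, M, n)))
Mul(Mul(Function('y')(Add(-3, Mul(-1, -5)), 4), a), -17) = Mul(Mul(Mul(4, Add(1, Mul(-5, Add(-3, Mul(-1, -5))))), -38), -17) = Mul(Mul(Mul(4, Add(1, Mul(-5, Add(-3, 5)))), -38), -17) = Mul(Mul(Mul(4, Add(1, Mul(-5, 2))), -38), -17) = Mul(Mul(Mul(4, Add(1, -10)), -38), -17) = Mul(Mul(Mul(4, -9), -38), -17) = Mul(Mul(-36, -38), -17) = Mul(1368, -17) = -23256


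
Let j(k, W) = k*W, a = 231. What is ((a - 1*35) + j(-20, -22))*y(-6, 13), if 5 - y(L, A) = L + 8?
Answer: 1908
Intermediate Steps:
y(L, A) = -3 - L (y(L, A) = 5 - (L + 8) = 5 - (8 + L) = 5 + (-8 - L) = -3 - L)
j(k, W) = W*k
((a - 1*35) + j(-20, -22))*y(-6, 13) = ((231 - 1*35) - 22*(-20))*(-3 - 1*(-6)) = ((231 - 35) + 440)*(-3 + 6) = (196 + 440)*3 = 636*3 = 1908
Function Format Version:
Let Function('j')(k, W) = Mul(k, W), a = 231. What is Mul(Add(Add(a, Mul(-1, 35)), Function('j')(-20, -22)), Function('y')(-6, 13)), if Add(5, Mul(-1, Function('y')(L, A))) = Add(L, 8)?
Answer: 1908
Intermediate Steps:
Function('y')(L, A) = Add(-3, Mul(-1, L)) (Function('y')(L, A) = Add(5, Mul(-1, Add(L, 8))) = Add(5, Mul(-1, Add(8, L))) = Add(5, Add(-8, Mul(-1, L))) = Add(-3, Mul(-1, L)))
Function('j')(k, W) = Mul(W, k)
Mul(Add(Add(a, Mul(-1, 35)), Function('j')(-20, -22)), Function('y')(-6, 13)) = Mul(Add(Add(231, Mul(-1, 35)), Mul(-22, -20)), Add(-3, Mul(-1, -6))) = Mul(Add(Add(231, -35), 440), Add(-3, 6)) = Mul(Add(196, 440), 3) = Mul(636, 3) = 1908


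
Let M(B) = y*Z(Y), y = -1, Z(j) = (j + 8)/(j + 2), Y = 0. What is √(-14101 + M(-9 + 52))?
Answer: I*√14105 ≈ 118.76*I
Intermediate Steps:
Z(j) = (8 + j)/(2 + j)
M(B) = -4 (M(B) = -(8 + 0)/(2 + 0) = -8/2 = -1*4 = -4)
√(-14101 + M(-9 + 52)) = √(-14101 - 4) = √(-14105) = I*√14105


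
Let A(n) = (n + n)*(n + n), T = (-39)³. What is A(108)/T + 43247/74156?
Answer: -33127909/162920732 ≈ -0.20334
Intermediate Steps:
T = -59319
A(n) = 4*n² (A(n) = (2*n)*(2*n) = 4*n²)
A(108)/T + 43247/74156 = (4*108²)/(-59319) + 43247/74156 = (4*11664)*(-1/59319) + 43247*(1/74156) = 46656*(-1/59319) + 43247/74156 = -1728/2197 + 43247/74156 = -33127909/162920732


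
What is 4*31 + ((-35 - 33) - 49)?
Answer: 7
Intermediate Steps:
4*31 + ((-35 - 33) - 49) = 124 + (-68 - 49) = 124 - 117 = 7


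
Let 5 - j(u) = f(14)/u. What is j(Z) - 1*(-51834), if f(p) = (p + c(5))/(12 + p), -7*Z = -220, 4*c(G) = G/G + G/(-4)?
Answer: 4744303719/91520 ≈ 51839.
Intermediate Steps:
c(G) = 1/4 - G/16 (c(G) = (G/G + G/(-4))/4 = (1 + G*(-1/4))/4 = (1 - G/4)/4 = 1/4 - G/16)
Z = 220/7 (Z = -1/7*(-220) = 220/7 ≈ 31.429)
f(p) = (-1/16 + p)/(12 + p) (f(p) = (p + (1/4 - 1/16*5))/(12 + p) = (p + (1/4 - 5/16))/(12 + p) = (p - 1/16)/(12 + p) = (-1/16 + p)/(12 + p))
j(u) = 5 - 223/(416*u) (j(u) = 5 - (-1/16 + 14)/(12 + 14)/u = 5 - (223/16)/26/u = 5 - (1/26)*(223/16)/u = 5 - 223/(416*u))
j(Z) - 1*(-51834) = (5 - 223/(416*220/7)) - 1*(-51834) = (5 - 223/416*7/220) + 51834 = (5 - 1561/91520) + 51834 = 456039/91520 + 51834 = 4744303719/91520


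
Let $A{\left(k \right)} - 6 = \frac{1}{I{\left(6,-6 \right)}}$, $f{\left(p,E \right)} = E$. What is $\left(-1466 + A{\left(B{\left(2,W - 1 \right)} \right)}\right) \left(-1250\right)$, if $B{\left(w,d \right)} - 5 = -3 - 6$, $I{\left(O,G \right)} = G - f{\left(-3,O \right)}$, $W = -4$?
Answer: $\frac{10950625}{6} \approx 1.8251 \cdot 10^{6}$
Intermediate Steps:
$I{\left(O,G \right)} = G - O$
$B{\left(w,d \right)} = -4$ ($B{\left(w,d \right)} = 5 - 9 = -4$)
$A{\left(k \right)} = \frac{71}{12}$ ($A{\left(k \right)} = 6 + \frac{1}{-6 - 6} = 6 + \frac{1}{-12} = 6 - \frac{1}{12} = \frac{71}{12}$)
$\left(-1466 + A{\left(B{\left(2,W - 1 \right)} \right)}\right) \left(-1250\right) = \left(-1466 + \frac{71}{12}\right) \left(-1250\right) = \left(- \frac{17521}{12}\right) \left(-1250\right) = \frac{10950625}{6}$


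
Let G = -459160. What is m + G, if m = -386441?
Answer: -845601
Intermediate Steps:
m + G = -386441 - 459160 = -845601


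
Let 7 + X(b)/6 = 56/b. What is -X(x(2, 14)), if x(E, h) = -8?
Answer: 84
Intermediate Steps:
X(b) = -42 + 336/b (X(b) = -42 + 6*(56/b) = -42 + 336/b)
-X(x(2, 14)) = -(-42 + 336/(-8)) = -(-42 + 336*(-⅛)) = -(-42 - 42) = -1*(-84) = 84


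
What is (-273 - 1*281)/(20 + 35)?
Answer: -554/55 ≈ -10.073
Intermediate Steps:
(-273 - 1*281)/(20 + 35) = (-273 - 281)/55 = -554*1/55 = -554/55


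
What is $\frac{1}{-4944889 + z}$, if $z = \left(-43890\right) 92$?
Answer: $- \frac{1}{8982769} \approx -1.1132 \cdot 10^{-7}$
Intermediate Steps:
$z = -4037880$
$\frac{1}{-4944889 + z} = \frac{1}{-4944889 - 4037880} = \frac{1}{-8982769} = - \frac{1}{8982769}$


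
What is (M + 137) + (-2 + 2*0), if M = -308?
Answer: -173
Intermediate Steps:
(M + 137) + (-2 + 2*0) = (-308 + 137) + (-2 + 2*0) = -171 + (-2 + 0) = -171 - 2 = -173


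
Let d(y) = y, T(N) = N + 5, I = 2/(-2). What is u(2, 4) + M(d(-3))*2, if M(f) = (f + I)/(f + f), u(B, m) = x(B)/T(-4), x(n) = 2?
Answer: 10/3 ≈ 3.3333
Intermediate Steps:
I = -1 (I = 2*(-½) = -1)
T(N) = 5 + N
u(B, m) = 2 (u(B, m) = 2/(5 - 4) = 2/1 = 2*1 = 2)
M(f) = (-1 + f)/(2*f) (M(f) = (f - 1)/(f + f) = (-1 + f)/((2*f)) = (-1 + f)*(1/(2*f)) = (-1 + f)/(2*f))
u(2, 4) + M(d(-3))*2 = 2 + ((½)*(-1 - 3)/(-3))*2 = 2 + ((½)*(-⅓)*(-4))*2 = 2 + (⅔)*2 = 2 + 4/3 = 10/3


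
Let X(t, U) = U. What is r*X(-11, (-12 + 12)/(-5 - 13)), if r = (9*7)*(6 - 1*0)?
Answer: 0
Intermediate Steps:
r = 378 (r = 63*(6 + 0) = 63*6 = 378)
r*X(-11, (-12 + 12)/(-5 - 13)) = 378*((-12 + 12)/(-5 - 13)) = 378*(0/(-18)) = 378*(0*(-1/18)) = 378*0 = 0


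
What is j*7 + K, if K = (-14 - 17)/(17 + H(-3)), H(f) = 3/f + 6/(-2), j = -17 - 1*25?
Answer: -3853/13 ≈ -296.38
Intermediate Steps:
j = -42 (j = -17 - 25 = -42)
H(f) = -3 + 3/f (H(f) = 3/f + 6*(-1/2) = 3/f - 3 = -3 + 3/f)
K = -31/13 (K = (-14 - 17)/(17 + (-3 + 3/(-3))) = -31/(17 + (-3 + 3*(-1/3))) = -31/(17 + (-3 - 1)) = -31/(17 - 4) = -31/13 ≈ -2.3846)
j*7 + K = -42*7 - 31/13 = -294 - 31/13 = -3853/13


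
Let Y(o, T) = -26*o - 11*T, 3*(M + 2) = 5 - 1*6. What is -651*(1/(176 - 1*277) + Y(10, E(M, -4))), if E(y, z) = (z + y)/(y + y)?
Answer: 36154959/202 ≈ 1.7899e+5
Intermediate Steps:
M = -7/3 (M = -2 + (5 - 1*6)/3 = -2 + (5 - 6)/3 = -2 + (1/3)*(-1) = -2 - 1/3 = -7/3 ≈ -2.3333)
E(y, z) = (y + z)/(2*y) (E(y, z) = (y + z)/((2*y)) = (y + z)*(1/(2*y)) = (y + z)/(2*y))
-651*(1/(176 - 1*277) + Y(10, E(M, -4))) = -651*(1/(176 - 1*277) + (-26*10 - 11*(-7/3 - 4)/(2*(-7/3)))) = -651*(1/(176 - 277) + (-260 - 11*(-3)*(-19)/(2*7*3))) = -651*(1/(-101) + (-260 - 11*19/14)) = -651*(-1/101 + (-260 - 209/14)) = -651*(-1/101 - 3849/14) = -651*(-388763/1414) = 36154959/202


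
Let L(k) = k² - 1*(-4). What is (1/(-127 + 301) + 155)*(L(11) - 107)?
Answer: 80913/29 ≈ 2790.1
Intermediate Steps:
L(k) = 4 + k² (L(k) = k² + 4 = 4 + k²)
(1/(-127 + 301) + 155)*(L(11) - 107) = (1/(-127 + 301) + 155)*((4 + 11²) - 107) = (1/174 + 155)*((4 + 121) - 107) = (1/174 + 155)*(125 - 107) = (26971/174)*18 = 80913/29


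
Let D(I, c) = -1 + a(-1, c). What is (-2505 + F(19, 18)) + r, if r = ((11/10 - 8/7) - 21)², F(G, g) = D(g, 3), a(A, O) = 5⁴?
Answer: -7047171/4900 ≈ -1438.2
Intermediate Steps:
a(A, O) = 625
D(I, c) = 624 (D(I, c) = -1 + 625 = 624)
F(G, g) = 624
r = 2169729/4900 (r = ((11*(⅒) - 8*⅐) - 21)² = ((11/10 - 8/7) - 21)² = (-3/70 - 21)² = (-1473/70)² = 2169729/4900 ≈ 442.80)
(-2505 + F(19, 18)) + r = (-2505 + 624) + 2169729/4900 = -1881 + 2169729/4900 = -7047171/4900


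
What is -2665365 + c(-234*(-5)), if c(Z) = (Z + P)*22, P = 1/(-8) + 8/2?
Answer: -10558159/4 ≈ -2.6395e+6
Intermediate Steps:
P = 31/8 (P = 1*(-⅛) + 8*(½) = -⅛ + 4 = 31/8 ≈ 3.8750)
c(Z) = 341/4 + 22*Z (c(Z) = (Z + 31/8)*22 = (31/8 + Z)*22 = 341/4 + 22*Z)
-2665365 + c(-234*(-5)) = -2665365 + (341/4 + 22*(-234*(-5))) = -2665365 + (341/4 + 22*1170) = -2665365 + (341/4 + 25740) = -2665365 + 103301/4 = -10558159/4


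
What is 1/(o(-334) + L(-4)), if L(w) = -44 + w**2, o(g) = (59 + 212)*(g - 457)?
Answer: -1/214389 ≈ -4.6644e-6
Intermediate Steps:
o(g) = -123847 + 271*g (o(g) = 271*(-457 + g) = -123847 + 271*g)
1/(o(-334) + L(-4)) = 1/((-123847 + 271*(-334)) + (-44 + (-4)**2)) = 1/((-123847 - 90514) + (-44 + 16)) = 1/(-214361 - 28) = 1/(-214389) = -1/214389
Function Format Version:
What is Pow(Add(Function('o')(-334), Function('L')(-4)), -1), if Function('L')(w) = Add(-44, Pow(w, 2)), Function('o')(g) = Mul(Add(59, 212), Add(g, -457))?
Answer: Rational(-1, 214389) ≈ -4.6644e-6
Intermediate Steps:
Function('o')(g) = Add(-123847, Mul(271, g)) (Function('o')(g) = Mul(271, Add(-457, g)) = Add(-123847, Mul(271, g)))
Pow(Add(Function('o')(-334), Function('L')(-4)), -1) = Pow(Add(Add(-123847, Mul(271, -334)), Add(-44, Pow(-4, 2))), -1) = Pow(Add(Add(-123847, -90514), Add(-44, 16)), -1) = Pow(Add(-214361, -28), -1) = Pow(-214389, -1) = Rational(-1, 214389)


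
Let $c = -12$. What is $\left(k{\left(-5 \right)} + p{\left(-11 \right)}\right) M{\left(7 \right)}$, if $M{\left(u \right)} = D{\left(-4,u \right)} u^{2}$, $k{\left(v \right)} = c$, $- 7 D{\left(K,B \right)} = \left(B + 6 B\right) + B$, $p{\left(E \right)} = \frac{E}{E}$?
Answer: $4312$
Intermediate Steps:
$p{\left(E \right)} = 1$
$D{\left(K,B \right)} = - \frac{8 B}{7}$ ($D{\left(K,B \right)} = - \frac{\left(B + 6 B\right) + B}{7} = - \frac{7 B + B}{7} = - \frac{8 B}{7}$)
$k{\left(v \right)} = -12$
$M{\left(u \right)} = - \frac{8 u^{3}}{7}$ ($M{\left(u \right)} = - \frac{8 u}{7} u^{2} = - \frac{8 u^{3}}{7}$)
$\left(k{\left(-5 \right)} + p{\left(-11 \right)}\right) M{\left(7 \right)} = \left(-12 + 1\right) \left(- \frac{8 \cdot 7^{3}}{7}\right) = - 11 \left(\left(- \frac{8}{7}\right) 343\right) = \left(-11\right) \left(-392\right) = 4312$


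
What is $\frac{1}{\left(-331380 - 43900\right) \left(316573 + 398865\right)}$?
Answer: $- \frac{1}{268489572640} \approx -3.7245 \cdot 10^{-12}$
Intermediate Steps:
$\frac{1}{\left(-331380 - 43900\right) \left(316573 + 398865\right)} = \frac{1}{\left(-375280\right) 715438} = \frac{1}{-268489572640} = - \frac{1}{268489572640}$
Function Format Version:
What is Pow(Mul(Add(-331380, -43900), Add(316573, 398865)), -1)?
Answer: Rational(-1, 268489572640) ≈ -3.7245e-12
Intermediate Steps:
Pow(Mul(Add(-331380, -43900), Add(316573, 398865)), -1) = Pow(Mul(-375280, 715438), -1) = Pow(-268489572640, -1) = Rational(-1, 268489572640)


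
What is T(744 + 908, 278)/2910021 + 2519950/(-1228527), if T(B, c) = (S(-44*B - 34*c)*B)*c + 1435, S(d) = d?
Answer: -15450469661564795/1191679789689 ≈ -12965.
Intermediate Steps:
T(B, c) = 1435 + B*c*(-44*B - 34*c) (T(B, c) = ((-44*B - 34*c)*B)*c + 1435 = (B*(-44*B - 34*c))*c + 1435 = B*c*(-44*B - 34*c) + 1435 = 1435 + B*c*(-44*B - 34*c))
T(744 + 908, 278)/2910021 + 2519950/(-1228527) = (1435 - 2*(744 + 908)*278*(17*278 + 22*(744 + 908)))/2910021 + 2519950/(-1228527) = (1435 - 2*1652*278*(4726 + 22*1652))*(1/2910021) + 2519950*(-1/1228527) = (1435 - 2*1652*278*(4726 + 36344))*(1/2910021) - 2519950/1228527 = (1435 - 2*1652*278*41070)*(1/2910021) - 2519950/1228527 = (1435 - 37723287840)*(1/2910021) - 2519950/1228527 = -37723286405*1/2910021 - 2519950/1228527 = -37723286405/2910021 - 2519950/1228527 = -15450469661564795/1191679789689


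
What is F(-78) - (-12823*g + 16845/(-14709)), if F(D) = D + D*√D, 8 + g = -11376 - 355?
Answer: -738045029710/4903 - 78*I*√78 ≈ -1.5053e+8 - 688.88*I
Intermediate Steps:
g = -11739 (g = -8 + (-11376 - 355) = -8 - 11731 = -11739)
F(D) = D + D^(3/2)
F(-78) - (-12823*g + 16845/(-14709)) = (-78 + (-78)^(3/2)) - (-12823/(1/(-11739)) + 16845/(-14709)) = (-78 - 78*I*√78) - (-12823/(-1/11739) + 16845*(-1/14709)) = (-78 - 78*I*√78) - (-12823*(-11739) - 5615/4903) = (-78 - 78*I*√78) - (150529197 - 5615/4903) = (-78 - 78*I*√78) - 1*738044647276/4903 = (-78 - 78*I*√78) - 738044647276/4903 = -738045029710/4903 - 78*I*√78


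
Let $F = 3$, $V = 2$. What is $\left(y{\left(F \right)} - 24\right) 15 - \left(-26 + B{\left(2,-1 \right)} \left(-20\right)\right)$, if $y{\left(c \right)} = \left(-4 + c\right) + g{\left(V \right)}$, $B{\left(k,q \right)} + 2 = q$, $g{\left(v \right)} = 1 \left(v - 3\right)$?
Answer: $-424$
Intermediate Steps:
$g{\left(v \right)} = -3 + v$ ($g{\left(v \right)} = 1 \left(-3 + v\right) = -3 + v$)
$B{\left(k,q \right)} = -2 + q$
$y{\left(c \right)} = -5 + c$ ($y{\left(c \right)} = \left(-4 + c\right) + \left(-3 + 2\right) = \left(-4 + c\right) - 1 = -5 + c$)
$\left(y{\left(F \right)} - 24\right) 15 - \left(-26 + B{\left(2,-1 \right)} \left(-20\right)\right) = \left(\left(-5 + 3\right) - 24\right) 15 - \left(-26 + \left(-2 - 1\right) \left(-20\right)\right) = \left(-2 - 24\right) 15 - \left(-26 - -60\right) = \left(-26\right) 15 - \left(-26 + 60\right) = -390 - 34 = -424$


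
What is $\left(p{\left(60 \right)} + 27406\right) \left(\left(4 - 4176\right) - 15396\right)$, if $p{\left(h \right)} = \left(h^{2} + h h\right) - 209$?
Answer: $-673080496$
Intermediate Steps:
$p{\left(h \right)} = -209 + 2 h^{2}$ ($p{\left(h \right)} = \left(h^{2} + h^{2}\right) - 209 = 2 h^{2} - 209 = -209 + 2 h^{2}$)
$\left(p{\left(60 \right)} + 27406\right) \left(\left(4 - 4176\right) - 15396\right) = \left(\left(-209 + 2 \cdot 60^{2}\right) + 27406\right) \left(\left(4 - 4176\right) - 15396\right) = \left(\left(-209 + 2 \cdot 3600\right) + 27406\right) \left(\left(4 - 4176\right) - 15396\right) = \left(\left(-209 + 7200\right) + 27406\right) \left(-4172 - 15396\right) = \left(6991 + 27406\right) \left(-19568\right) = 34397 \left(-19568\right) = -673080496$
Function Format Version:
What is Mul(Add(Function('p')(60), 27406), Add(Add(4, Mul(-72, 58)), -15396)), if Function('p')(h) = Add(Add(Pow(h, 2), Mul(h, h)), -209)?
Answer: -673080496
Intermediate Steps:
Function('p')(h) = Add(-209, Mul(2, Pow(h, 2))) (Function('p')(h) = Add(Add(Pow(h, 2), Pow(h, 2)), -209) = Add(Mul(2, Pow(h, 2)), -209) = Add(-209, Mul(2, Pow(h, 2))))
Mul(Add(Function('p')(60), 27406), Add(Add(4, Mul(-72, 58)), -15396)) = Mul(Add(Add(-209, Mul(2, Pow(60, 2))), 27406), Add(Add(4, Mul(-72, 58)), -15396)) = Mul(Add(Add(-209, Mul(2, 3600)), 27406), Add(Add(4, -4176), -15396)) = Mul(Add(Add(-209, 7200), 27406), Add(-4172, -15396)) = Mul(Add(6991, 27406), -19568) = Mul(34397, -19568) = -673080496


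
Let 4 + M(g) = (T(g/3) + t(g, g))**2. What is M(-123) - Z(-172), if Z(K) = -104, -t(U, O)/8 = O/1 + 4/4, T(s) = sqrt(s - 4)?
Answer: 952631 + 5856*I*sqrt(5) ≈ 9.5263e+5 + 13094.0*I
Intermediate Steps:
T(s) = sqrt(-4 + s)
t(U, O) = -8 - 8*O (t(U, O) = -8*(O/1 + 4/4) = -8*(O*1 + 4*(1/4)) = -8*(O + 1) = -8*(1 + O) = -8 - 8*O)
M(g) = -4 + (-8 + sqrt(-4 + g/3) - 8*g)**2 (M(g) = -4 + (sqrt(-4 + g/3) + (-8 - 8*g))**2 = -4 + (-8 + sqrt(-4 + g/3) - 8*g)**2)
M(-123) - Z(-172) = (-4 + (24 + 24*(-123) - sqrt(3)*sqrt(-12 - 123))**2/9) - 1*(-104) = (-4 + (24 - 2952 - sqrt(3)*sqrt(-135))**2/9) + 104 = (-4 + (24 - 2952 - sqrt(3)*3*I*sqrt(15))**2/9) + 104 = (-4 + (24 - 2952 - 9*I*sqrt(5))**2/9) + 104 = (-4 + (-2928 - 9*I*sqrt(5))**2/9) + 104 = 100 + (-2928 - 9*I*sqrt(5))**2/9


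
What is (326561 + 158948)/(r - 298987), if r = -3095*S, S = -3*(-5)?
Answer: -485509/345412 ≈ -1.4056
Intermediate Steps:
S = 15
r = -46425 (r = -3095*15 = -46425)
(326561 + 158948)/(r - 298987) = (326561 + 158948)/(-46425 - 298987) = 485509/(-345412) = 485509*(-1/345412) = -485509/345412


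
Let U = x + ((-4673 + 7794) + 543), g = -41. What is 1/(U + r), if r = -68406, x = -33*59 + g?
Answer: -1/66730 ≈ -1.4986e-5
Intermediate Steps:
x = -1988 (x = -33*59 - 41 = -1947 - 41 = -1988)
U = 1676 (U = -1988 + ((-4673 + 7794) + 543) = -1988 + (3121 + 543) = -1988 + 3664 = 1676)
1/(U + r) = 1/(1676 - 68406) = 1/(-66730) = -1/66730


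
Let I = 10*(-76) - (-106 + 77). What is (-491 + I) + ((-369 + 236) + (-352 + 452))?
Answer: -1255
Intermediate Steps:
I = -731 (I = -760 - 1*(-29) = -760 + 29 = -731)
(-491 + I) + ((-369 + 236) + (-352 + 452)) = (-491 - 731) + ((-369 + 236) + (-352 + 452)) = -1222 + (-133 + 100) = -1222 - 33 = -1255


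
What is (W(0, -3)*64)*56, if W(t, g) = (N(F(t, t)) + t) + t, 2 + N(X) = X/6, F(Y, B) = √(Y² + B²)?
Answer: -7168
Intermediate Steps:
F(Y, B) = √(B² + Y²)
N(X) = -2 + X/6
W(t, g) = -2 + 2*t + √2*√(t²)/6 (W(t, g) = ((-2 + √(t² + t²)/6) + t) + t = ((-2 + √(2*t²)/6) + t) + t = ((-2 + (√2*√(t²))/6) + t) + t = ((-2 + √2*√(t²)/6) + t) + t = (-2 + t + √2*√(t²)/6) + t = -2 + 2*t + √2*√(t²)/6)
(W(0, -3)*64)*56 = ((-2 + 2*0 + √2*√(0²)/6)*64)*56 = ((-2 + 0 + √2*√0/6)*64)*56 = ((-2 + 0 + (⅙)*√2*0)*64)*56 = ((-2 + 0 + 0)*64)*56 = -2*64*56 = -128*56 = -7168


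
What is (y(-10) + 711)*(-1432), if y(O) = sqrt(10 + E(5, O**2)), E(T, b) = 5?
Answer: -1018152 - 1432*sqrt(15) ≈ -1.0237e+6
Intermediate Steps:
y(O) = sqrt(15) (y(O) = sqrt(10 + 5) = sqrt(15))
(y(-10) + 711)*(-1432) = (sqrt(15) + 711)*(-1432) = (711 + sqrt(15))*(-1432) = -1018152 - 1432*sqrt(15)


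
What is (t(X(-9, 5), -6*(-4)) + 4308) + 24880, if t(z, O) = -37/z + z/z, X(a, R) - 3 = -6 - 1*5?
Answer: 233549/8 ≈ 29194.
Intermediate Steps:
X(a, R) = -8 (X(a, R) = 3 + (-6 - 1*5) = 3 + (-6 - 5) = 3 - 11 = -8)
t(z, O) = 1 - 37/z (t(z, O) = -37/z + 1 = 1 - 37/z)
(t(X(-9, 5), -6*(-4)) + 4308) + 24880 = ((-37 - 8)/(-8) + 4308) + 24880 = (-⅛*(-45) + 4308) + 24880 = (45/8 + 4308) + 24880 = 34509/8 + 24880 = 233549/8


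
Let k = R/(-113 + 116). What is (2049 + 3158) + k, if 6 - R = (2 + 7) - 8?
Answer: 15626/3 ≈ 5208.7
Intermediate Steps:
R = 5 (R = 6 - ((2 + 7) - 8) = 6 - (9 - 8) = 6 - 1*1 = 6 - 1 = 5)
k = 5/3 (k = 5/(-113 + 116) = 5/3 ≈ 1.6667)
(2049 + 3158) + k = (2049 + 3158) + 5/3 = 5207 + 5/3 = 15626/3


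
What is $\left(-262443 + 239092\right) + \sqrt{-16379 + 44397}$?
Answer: $-23351 + \sqrt{28018} \approx -23184.0$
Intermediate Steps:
$\left(-262443 + 239092\right) + \sqrt{-16379 + 44397} = -23351 + \sqrt{28018}$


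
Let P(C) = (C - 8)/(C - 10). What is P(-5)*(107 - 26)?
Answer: 351/5 ≈ 70.200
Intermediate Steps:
P(C) = (-8 + C)/(-10 + C)
P(-5)*(107 - 26) = ((-8 - 5)/(-10 - 5))*(107 - 26) = (-13/(-15))*81 = -1/15*(-13)*81 = (13/15)*81 = 351/5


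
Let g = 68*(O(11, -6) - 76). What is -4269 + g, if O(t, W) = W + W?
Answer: -10253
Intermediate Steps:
O(t, W) = 2*W
g = -5984 (g = 68*(2*(-6) - 76) = 68*(-12 - 76) = 68*(-88) = -5984)
-4269 + g = -4269 - 5984 = -10253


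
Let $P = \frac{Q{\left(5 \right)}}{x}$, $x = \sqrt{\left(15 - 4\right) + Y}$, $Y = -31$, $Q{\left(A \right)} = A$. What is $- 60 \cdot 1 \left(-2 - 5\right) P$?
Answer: $- 210 i \sqrt{5} \approx - 469.57 i$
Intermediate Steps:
$x = 2 i \sqrt{5}$ ($x = \sqrt{\left(15 - 4\right) - 31} = \sqrt{11 - 31} = \sqrt{-20} = 2 i \sqrt{5} \approx 4.4721 i$)
$P = - \frac{i \sqrt{5}}{2}$ ($P = \frac{5}{2 i \sqrt{5}} = 5 \left(- \frac{i \sqrt{5}}{10}\right) = - \frac{i \sqrt{5}}{2} \approx - 1.118 i$)
$- 60 \cdot 1 \left(-2 - 5\right) P = - 60 \cdot 1 \left(-2 - 5\right) \left(- \frac{i \sqrt{5}}{2}\right) = - 60 \cdot 1 \left(-7\right) \left(- \frac{i \sqrt{5}}{2}\right) = \left(-60\right) \left(-7\right) \left(- \frac{i \sqrt{5}}{2}\right) = 420 \left(- \frac{i \sqrt{5}}{2}\right) = - 210 i \sqrt{5}$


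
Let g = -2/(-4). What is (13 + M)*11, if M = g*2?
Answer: 154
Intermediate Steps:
g = ½ (g = -2*(-¼) = ½ ≈ 0.50000)
M = 1 (M = (½)*2 = 1)
(13 + M)*11 = (13 + 1)*11 = 14*11 = 154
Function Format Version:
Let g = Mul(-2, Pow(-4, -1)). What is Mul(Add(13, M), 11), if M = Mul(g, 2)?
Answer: 154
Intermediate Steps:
g = Rational(1, 2) (g = Mul(-2, Rational(-1, 4)) = Rational(1, 2) ≈ 0.50000)
M = 1 (M = Mul(Rational(1, 2), 2) = 1)
Mul(Add(13, M), 11) = Mul(Add(13, 1), 11) = Mul(14, 11) = 154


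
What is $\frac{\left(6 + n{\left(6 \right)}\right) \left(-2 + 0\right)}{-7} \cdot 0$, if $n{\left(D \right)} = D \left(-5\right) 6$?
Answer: $0$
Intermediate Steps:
$n{\left(D \right)} = - 30 D$ ($n{\left(D \right)} = - 5 D 6 = - 30 D$)
$\frac{\left(6 + n{\left(6 \right)}\right) \left(-2 + 0\right)}{-7} \cdot 0 = \frac{\left(6 - 180\right) \left(-2 + 0\right)}{-7} \cdot 0 = \left(6 - 180\right) \left(-2\right) \left(- \frac{1}{7}\right) 0 = \left(-174\right) \left(-2\right) \left(- \frac{1}{7}\right) 0 = 348 \left(- \frac{1}{7}\right) 0 = \left(- \frac{348}{7}\right) 0 = 0$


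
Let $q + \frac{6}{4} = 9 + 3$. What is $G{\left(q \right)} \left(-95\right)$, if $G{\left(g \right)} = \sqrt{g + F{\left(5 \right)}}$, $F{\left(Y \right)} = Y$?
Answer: $- \frac{95 \sqrt{62}}{2} \approx -374.02$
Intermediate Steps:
$q = \frac{21}{2}$ ($q = - \frac{3}{2} + \left(9 + 3\right) = - \frac{3}{2} + 12 = \frac{21}{2} \approx 10.5$)
$G{\left(g \right)} = \sqrt{5 + g}$ ($G{\left(g \right)} = \sqrt{g + 5} = \sqrt{5 + g}$)
$G{\left(q \right)} \left(-95\right) = \sqrt{5 + \frac{21}{2}} \left(-95\right) = \sqrt{\frac{31}{2}} \left(-95\right) = \frac{\sqrt{62}}{2} \left(-95\right) = - \frac{95 \sqrt{62}}{2}$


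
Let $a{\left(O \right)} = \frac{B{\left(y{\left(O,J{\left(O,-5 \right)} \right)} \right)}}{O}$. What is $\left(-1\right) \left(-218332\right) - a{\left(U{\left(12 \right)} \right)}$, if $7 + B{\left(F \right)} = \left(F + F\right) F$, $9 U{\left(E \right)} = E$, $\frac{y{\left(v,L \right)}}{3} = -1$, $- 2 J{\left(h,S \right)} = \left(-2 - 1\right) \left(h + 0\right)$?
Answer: $\frac{873295}{4} \approx 2.1832 \cdot 10^{5}$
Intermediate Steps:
$J{\left(h,S \right)} = \frac{3 h}{2}$ ($J{\left(h,S \right)} = - \frac{\left(-2 - 1\right) \left(h + 0\right)}{2} = - \frac{\left(-3\right) h}{2} = \frac{3 h}{2}$)
$y{\left(v,L \right)} = -3$ ($y{\left(v,L \right)} = 3 \left(-1\right) = -3$)
$U{\left(E \right)} = \frac{E}{9}$
$B{\left(F \right)} = -7 + 2 F^{2}$ ($B{\left(F \right)} = -7 + \left(F + F\right) F = -7 + 2 F F = -7 + 2 F^{2}$)
$a{\left(O \right)} = \frac{11}{O}$ ($a{\left(O \right)} = \frac{-7 + 2 \left(-3\right)^{2}}{O} = \frac{-7 + 2 \cdot 9}{O} = \frac{-7 + 18}{O} = \frac{11}{O}$)
$\left(-1\right) \left(-218332\right) - a{\left(U{\left(12 \right)} \right)} = \left(-1\right) \left(-218332\right) - \frac{11}{\frac{1}{9} \cdot 12} = 218332 - \frac{11}{\frac{4}{3}} = 218332 - 11 \cdot \frac{3}{4} = 218332 - \frac{33}{4} = \frac{873295}{4}$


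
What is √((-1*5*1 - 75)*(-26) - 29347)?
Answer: I*√27267 ≈ 165.13*I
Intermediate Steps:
√((-1*5*1 - 75)*(-26) - 29347) = √((-5*1 - 75)*(-26) - 29347) = √((-5 - 75)*(-26) - 29347) = √(-80*(-26) - 29347) = √(2080 - 29347) = √(-27267) = I*√27267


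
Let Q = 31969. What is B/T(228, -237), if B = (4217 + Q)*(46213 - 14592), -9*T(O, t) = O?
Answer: -1716356259/38 ≈ -4.5167e+7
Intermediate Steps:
T(O, t) = -O/9
B = 1144237506 (B = (4217 + 31969)*(46213 - 14592) = 36186*31621 = 1144237506)
B/T(228, -237) = 1144237506/((-⅑*228)) = 1144237506/(-76/3) = 1144237506*(-3/76) = -1716356259/38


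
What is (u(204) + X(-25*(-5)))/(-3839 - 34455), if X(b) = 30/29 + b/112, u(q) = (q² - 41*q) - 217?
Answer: -107304665/124378912 ≈ -0.86272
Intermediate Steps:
u(q) = -217 + q² - 41*q
X(b) = 30/29 + b/112 (X(b) = 30*(1/29) + b*(1/112) = 30/29 + b/112)
(u(204) + X(-25*(-5)))/(-3839 - 34455) = ((-217 + 204² - 41*204) + (30/29 + (-25*(-5))/112))/(-3839 - 34455) = ((-217 + 41616 - 8364) + (30/29 + (1/112)*125))/(-38294) = (33035 + (30/29 + 125/112))*(-1/38294) = (33035 + 6985/3248)*(-1/38294) = (107304665/3248)*(-1/38294) = -107304665/124378912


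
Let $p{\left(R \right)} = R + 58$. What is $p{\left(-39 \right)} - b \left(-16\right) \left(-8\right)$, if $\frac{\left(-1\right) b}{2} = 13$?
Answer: $3347$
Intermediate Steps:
$b = -26$ ($b = \left(-2\right) 13 = -26$)
$p{\left(R \right)} = 58 + R$
$p{\left(-39 \right)} - b \left(-16\right) \left(-8\right) = \left(58 - 39\right) - \left(-26\right) \left(-16\right) \left(-8\right) = 19 - 416 \left(-8\right) = 19 - -3328 = 19 + 3328 = 3347$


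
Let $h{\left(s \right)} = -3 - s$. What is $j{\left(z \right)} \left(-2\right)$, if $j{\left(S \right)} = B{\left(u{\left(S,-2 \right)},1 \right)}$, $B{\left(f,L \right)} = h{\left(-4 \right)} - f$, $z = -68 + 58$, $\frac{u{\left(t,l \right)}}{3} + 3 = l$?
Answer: $-32$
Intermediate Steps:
$u{\left(t,l \right)} = -9 + 3 l$
$z = -10$
$B{\left(f,L \right)} = 1 - f$ ($B{\left(f,L \right)} = \left(-3 - -4\right) - f = \left(-3 + 4\right) - f = 1 - f$)
$j{\left(S \right)} = 16$ ($j{\left(S \right)} = 1 - \left(-9 + 3 \left(-2\right)\right) = 1 - \left(-9 - 6\right) = 1 - -15 = 1 + 15 = 16$)
$j{\left(z \right)} \left(-2\right) = 16 \left(-2\right) = -32$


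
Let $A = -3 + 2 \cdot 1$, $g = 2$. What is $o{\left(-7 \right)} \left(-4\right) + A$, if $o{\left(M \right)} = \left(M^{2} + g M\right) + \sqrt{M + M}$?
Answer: $-141 - 4 i \sqrt{14} \approx -141.0 - 14.967 i$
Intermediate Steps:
$o{\left(M \right)} = M^{2} + 2 M + \sqrt{2} \sqrt{M}$ ($o{\left(M \right)} = \left(M^{2} + 2 M\right) + \sqrt{M + M} = \left(M^{2} + 2 M\right) + \sqrt{2 M} = \left(M^{2} + 2 M\right) + \sqrt{2} \sqrt{M} = M^{2} + 2 M + \sqrt{2} \sqrt{M}$)
$A = -1$ ($A = -3 + 2 = -1$)
$o{\left(-7 \right)} \left(-4\right) + A = \left(\left(-7\right)^{2} + 2 \left(-7\right) + \sqrt{2} \sqrt{-7}\right) \left(-4\right) - 1 = \left(49 - 14 + \sqrt{2} i \sqrt{7}\right) \left(-4\right) - 1 = \left(49 - 14 + i \sqrt{14}\right) \left(-4\right) - 1 = \left(35 + i \sqrt{14}\right) \left(-4\right) - 1 = \left(-140 - 4 i \sqrt{14}\right) - 1 = -141 - 4 i \sqrt{14}$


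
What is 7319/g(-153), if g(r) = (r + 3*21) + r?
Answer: -7319/243 ≈ -30.119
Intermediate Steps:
g(r) = 63 + 2*r (g(r) = (r + 63) + r = (63 + r) + r = 63 + 2*r)
7319/g(-153) = 7319/(63 + 2*(-153)) = 7319/(63 - 306) = 7319/(-243) = 7319*(-1/243) = -7319/243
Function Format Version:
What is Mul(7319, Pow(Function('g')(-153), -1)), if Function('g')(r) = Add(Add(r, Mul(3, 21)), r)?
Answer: Rational(-7319, 243) ≈ -30.119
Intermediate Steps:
Function('g')(r) = Add(63, Mul(2, r)) (Function('g')(r) = Add(Add(r, 63), r) = Add(Add(63, r), r) = Add(63, Mul(2, r)))
Mul(7319, Pow(Function('g')(-153), -1)) = Mul(7319, Pow(Add(63, Mul(2, -153)), -1)) = Mul(7319, Pow(Add(63, -306), -1)) = Mul(7319, Pow(-243, -1)) = Mul(7319, Rational(-1, 243)) = Rational(-7319, 243)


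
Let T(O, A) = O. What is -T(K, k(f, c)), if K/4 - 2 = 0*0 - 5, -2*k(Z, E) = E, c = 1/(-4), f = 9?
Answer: 12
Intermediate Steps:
c = -¼ ≈ -0.25000
k(Z, E) = -E/2
K = -12 (K = 8 + 4*(0*0 - 5) = 8 + 4*(0 - 5) = 8 + 4*(-5) = 8 - 20 = -12)
-T(K, k(f, c)) = -1*(-12) = 12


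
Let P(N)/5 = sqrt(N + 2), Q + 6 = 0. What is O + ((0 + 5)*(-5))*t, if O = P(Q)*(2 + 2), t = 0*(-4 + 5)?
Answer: 40*I ≈ 40.0*I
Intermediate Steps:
Q = -6 (Q = -6 + 0 = -6)
P(N) = 5*sqrt(2 + N) (P(N) = 5*sqrt(N + 2) = 5*sqrt(2 + N))
t = 0 (t = 0*1 = 0)
O = 40*I (O = (5*sqrt(2 - 6))*(2 + 2) = (5*sqrt(-4))*4 = (5*(2*I))*4 = (10*I)*4 = 40*I ≈ 40.0*I)
O + ((0 + 5)*(-5))*t = 40*I + ((0 + 5)*(-5))*0 = 40*I + (5*(-5))*0 = 40*I - 25*0 = 40*I + 0 = 40*I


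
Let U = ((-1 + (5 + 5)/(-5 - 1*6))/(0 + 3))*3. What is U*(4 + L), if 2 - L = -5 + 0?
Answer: -21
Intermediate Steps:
L = 7 (L = 2 - (-5 + 0) = 2 - 1*(-5) = 2 + 5 = 7)
U = -21/11 (U = ((-1 + 10/(-5 - 6))/3)*3 = ((-1 + 10/(-11))*(⅓))*3 = ((-1 + 10*(-1/11))*(⅓))*3 = ((-1 - 10/11)*(⅓))*3 = -21/11*⅓*3 = -7/11*3 = -21/11 ≈ -1.9091)
U*(4 + L) = -21*(4 + 7)/11 = -21/11*11 = -21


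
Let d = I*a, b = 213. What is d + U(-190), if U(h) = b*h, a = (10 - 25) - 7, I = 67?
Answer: -41944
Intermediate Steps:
a = -22 (a = -15 - 7 = -22)
U(h) = 213*h
d = -1474 (d = 67*(-22) = -1474)
d + U(-190) = -1474 + 213*(-190) = -1474 - 40470 = -41944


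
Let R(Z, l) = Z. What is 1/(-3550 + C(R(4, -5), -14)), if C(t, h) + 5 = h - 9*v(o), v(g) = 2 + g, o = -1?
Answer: -1/3578 ≈ -0.00027949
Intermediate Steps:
C(t, h) = -14 + h (C(t, h) = -5 + (h - 9*(2 - 1)) = -5 + (h - 9*1) = -5 + (h - 9) = -5 + (-9 + h) = -14 + h)
1/(-3550 + C(R(4, -5), -14)) = 1/(-3550 + (-14 - 14)) = 1/(-3550 - 28) = 1/(-3578) = -1/3578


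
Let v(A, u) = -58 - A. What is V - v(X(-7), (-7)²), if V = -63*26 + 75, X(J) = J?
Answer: -1512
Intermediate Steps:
V = -1563 (V = -1638 + 75 = -1563)
V - v(X(-7), (-7)²) = -1563 - (-58 - 1*(-7)) = -1563 - (-58 + 7) = -1563 - 1*(-51) = -1563 + 51 = -1512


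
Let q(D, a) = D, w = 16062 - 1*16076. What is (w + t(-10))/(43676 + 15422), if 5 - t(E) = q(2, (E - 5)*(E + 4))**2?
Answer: -1/4546 ≈ -0.00021997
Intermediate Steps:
w = -14 (w = 16062 - 16076 = -14)
t(E) = 1 (t(E) = 5 - 1*2**2 = 5 - 1*4 = 5 - 4 = 1)
(w + t(-10))/(43676 + 15422) = (-14 + 1)/(43676 + 15422) = -13/59098 = -13*1/59098 = -1/4546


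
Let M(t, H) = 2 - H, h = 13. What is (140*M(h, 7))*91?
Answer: -63700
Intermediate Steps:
(140*M(h, 7))*91 = (140*(2 - 1*7))*91 = (140*(2 - 7))*91 = (140*(-5))*91 = -700*91 = -63700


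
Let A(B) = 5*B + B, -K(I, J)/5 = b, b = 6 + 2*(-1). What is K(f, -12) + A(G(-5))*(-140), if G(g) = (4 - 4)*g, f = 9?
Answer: -20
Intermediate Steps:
b = 4 (b = 6 - 2 = 4)
G(g) = 0 (G(g) = 0*g = 0)
K(I, J) = -20 (K(I, J) = -5*4 = -20)
A(B) = 6*B
K(f, -12) + A(G(-5))*(-140) = -20 + (6*0)*(-140) = -20 + 0*(-140) = -20 + 0 = -20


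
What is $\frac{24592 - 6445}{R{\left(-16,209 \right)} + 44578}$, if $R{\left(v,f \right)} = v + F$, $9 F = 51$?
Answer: $\frac{54441}{133703} \approx 0.40718$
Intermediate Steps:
$F = \frac{17}{3}$ ($F = \frac{1}{9} \cdot 51 = \frac{17}{3} \approx 5.6667$)
$R{\left(v,f \right)} = \frac{17}{3} + v$ ($R{\left(v,f \right)} = v + \frac{17}{3} = \frac{17}{3} + v$)
$\frac{24592 - 6445}{R{\left(-16,209 \right)} + 44578} = \frac{24592 - 6445}{\left(\frac{17}{3} - 16\right) + 44578} = \frac{24592 + \left(-20206 + 13761\right)}{- \frac{31}{3} + 44578} = \frac{24592 - 6445}{\frac{133703}{3}} = 18147 \cdot \frac{3}{133703} = \frac{54441}{133703}$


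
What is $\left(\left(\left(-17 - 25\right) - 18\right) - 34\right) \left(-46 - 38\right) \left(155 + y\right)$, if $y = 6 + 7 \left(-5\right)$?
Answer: $994896$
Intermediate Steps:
$y = -29$ ($y = 6 - 35 = -29$)
$\left(\left(\left(-17 - 25\right) - 18\right) - 34\right) \left(-46 - 38\right) \left(155 + y\right) = \left(\left(\left(-17 - 25\right) - 18\right) - 34\right) \left(-46 - 38\right) \left(155 - 29\right) = \left(\left(-42 - 18\right) - 34\right) \left(-84\right) 126 = \left(-60 - 34\right) \left(-84\right) 126 = \left(-94\right) \left(-84\right) 126 = 7896 \cdot 126 = 994896$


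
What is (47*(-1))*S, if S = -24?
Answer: 1128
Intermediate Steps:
(47*(-1))*S = (47*(-1))*(-24) = -47*(-24) = 1128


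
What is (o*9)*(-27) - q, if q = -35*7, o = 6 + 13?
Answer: -4372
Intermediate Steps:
o = 19
q = -245
(o*9)*(-27) - q = (19*9)*(-27) - 1*(-245) = 171*(-27) + 245 = -4617 + 245 = -4372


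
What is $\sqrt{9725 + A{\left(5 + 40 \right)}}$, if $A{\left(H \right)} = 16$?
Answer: $\sqrt{9741} \approx 98.697$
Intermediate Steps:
$\sqrt{9725 + A{\left(5 + 40 \right)}} = \sqrt{9725 + 16} = \sqrt{9741}$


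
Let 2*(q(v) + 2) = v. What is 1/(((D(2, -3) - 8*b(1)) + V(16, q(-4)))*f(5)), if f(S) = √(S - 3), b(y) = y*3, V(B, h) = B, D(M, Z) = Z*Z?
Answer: √2/2 ≈ 0.70711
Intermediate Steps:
D(M, Z) = Z²
q(v) = -2 + v/2
b(y) = 3*y
f(S) = √(-3 + S)
1/(((D(2, -3) - 8*b(1)) + V(16, q(-4)))*f(5)) = 1/((((-3)² - 24) + 16)*√(-3 + 5)) = 1/(((9 - 8*3) + 16)*√2) = 1/(((9 - 24) + 16)*√2) = 1/((-15 + 16)*√2) = 1/(1*√2) = 1/(√2) = √2/2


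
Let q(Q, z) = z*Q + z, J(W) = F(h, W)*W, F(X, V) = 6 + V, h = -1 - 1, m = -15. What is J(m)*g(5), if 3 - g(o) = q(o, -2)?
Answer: 2025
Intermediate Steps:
h = -2
J(W) = W*(6 + W) (J(W) = (6 + W)*W = W*(6 + W))
q(Q, z) = z + Q*z (q(Q, z) = Q*z + z = z + Q*z)
g(o) = 5 + 2*o (g(o) = 3 - (-2)*(1 + o) = 3 - (-2 - 2*o) = 3 + (2 + 2*o) = 5 + 2*o)
J(m)*g(5) = (-15*(6 - 15))*(5 + 2*5) = (-15*(-9))*(5 + 10) = 135*15 = 2025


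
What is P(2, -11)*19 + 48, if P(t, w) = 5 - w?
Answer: 352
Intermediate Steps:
P(2, -11)*19 + 48 = (5 - 1*(-11))*19 + 48 = (5 + 11)*19 + 48 = 16*19 + 48 = 304 + 48 = 352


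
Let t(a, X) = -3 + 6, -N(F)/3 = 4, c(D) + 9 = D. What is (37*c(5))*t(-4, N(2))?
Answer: -444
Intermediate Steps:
c(D) = -9 + D
N(F) = -12 (N(F) = -3*4 = -12)
t(a, X) = 3
(37*c(5))*t(-4, N(2)) = (37*(-9 + 5))*3 = (37*(-4))*3 = -148*3 = -444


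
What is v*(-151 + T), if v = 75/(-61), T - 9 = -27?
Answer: 12675/61 ≈ 207.79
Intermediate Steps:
T = -18 (T = 9 - 27 = -18)
v = -75/61 (v = 75*(-1/61) = -75/61 ≈ -1.2295)
v*(-151 + T) = -75*(-151 - 18)/61 = -75/61*(-169) = 12675/61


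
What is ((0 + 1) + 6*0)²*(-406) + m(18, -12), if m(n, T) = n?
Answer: -388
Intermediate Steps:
((0 + 1) + 6*0)²*(-406) + m(18, -12) = ((0 + 1) + 6*0)²*(-406) + 18 = (1 + 0)²*(-406) + 18 = 1²*(-406) + 18 = 1*(-406) + 18 = -406 + 18 = -388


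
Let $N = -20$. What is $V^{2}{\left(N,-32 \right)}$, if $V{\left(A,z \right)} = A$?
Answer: $400$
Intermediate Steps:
$V^{2}{\left(N,-32 \right)} = \left(-20\right)^{2} = 400$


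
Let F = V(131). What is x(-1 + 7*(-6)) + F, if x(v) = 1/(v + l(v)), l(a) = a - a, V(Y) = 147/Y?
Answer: 6190/5633 ≈ 1.0989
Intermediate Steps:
l(a) = 0
F = 147/131 ≈ 1.1221
x(v) = 1/v (x(v) = 1/(v + 0) = 1/v)
x(-1 + 7*(-6)) + F = 1/(-1 + 7*(-6)) + 147/131 = 1/(-1 - 42) + 147/131 = 1/(-43) + 147/131 = -1/43 + 147/131 = 6190/5633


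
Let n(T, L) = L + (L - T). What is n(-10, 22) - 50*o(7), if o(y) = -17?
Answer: 904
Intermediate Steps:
n(T, L) = -T + 2*L
n(-10, 22) - 50*o(7) = (-1*(-10) + 2*22) - 50*(-17) = (10 + 44) + 850 = 54 + 850 = 904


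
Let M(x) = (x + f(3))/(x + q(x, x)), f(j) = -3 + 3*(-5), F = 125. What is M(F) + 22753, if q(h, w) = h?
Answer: 5688357/250 ≈ 22753.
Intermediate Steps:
f(j) = -18 (f(j) = -3 - 15 = -18)
M(x) = (-18 + x)/(2*x) (M(x) = (x - 18)/(x + x) = (-18 + x)/((2*x)) = (-18 + x)*(1/(2*x)) = (-18 + x)/(2*x))
M(F) + 22753 = (1/2)*(-18 + 125)/125 + 22753 = (1/2)*(1/125)*107 + 22753 = 107/250 + 22753 = 5688357/250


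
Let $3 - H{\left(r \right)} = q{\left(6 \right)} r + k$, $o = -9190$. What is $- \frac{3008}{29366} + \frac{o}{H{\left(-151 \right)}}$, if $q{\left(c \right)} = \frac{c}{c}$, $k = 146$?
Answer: $- \frac{67474401}{58732} \approx -1148.9$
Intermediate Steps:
$q{\left(c \right)} = 1$
$H{\left(r \right)} = -143 - r$ ($H{\left(r \right)} = 3 - \left(1 r + 146\right) = 3 - \left(r + 146\right) = 3 - \left(146 + r\right) = -143 - r$)
$- \frac{3008}{29366} + \frac{o}{H{\left(-151 \right)}} = - \frac{3008}{29366} - \frac{9190}{-143 - -151} = \left(-3008\right) \frac{1}{29366} - \frac{9190}{-143 + 151} = - \frac{1504}{14683} - \frac{9190}{8} = - \frac{1504}{14683} - \frac{4595}{4} = - \frac{67474401}{58732}$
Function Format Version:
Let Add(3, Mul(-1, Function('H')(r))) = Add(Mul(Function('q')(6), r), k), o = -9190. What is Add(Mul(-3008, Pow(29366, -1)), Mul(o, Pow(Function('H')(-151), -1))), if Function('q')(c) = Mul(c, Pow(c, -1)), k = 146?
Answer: Rational(-67474401, 58732) ≈ -1148.9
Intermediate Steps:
Function('q')(c) = 1
Function('H')(r) = Add(-143, Mul(-1, r)) (Function('H')(r) = Add(3, Mul(-1, Add(Mul(1, r), 146))) = Add(3, Mul(-1, Add(r, 146))) = Add(3, Mul(-1, Add(146, r))) = Add(3, Add(-146, Mul(-1, r))) = Add(-143, Mul(-1, r)))
Add(Mul(-3008, Pow(29366, -1)), Mul(o, Pow(Function('H')(-151), -1))) = Add(Mul(-3008, Pow(29366, -1)), Mul(-9190, Pow(Add(-143, Mul(-1, -151)), -1))) = Add(Mul(-3008, Rational(1, 29366)), Mul(-9190, Pow(Add(-143, 151), -1))) = Add(Rational(-1504, 14683), Mul(-9190, Pow(8, -1))) = Add(Rational(-1504, 14683), Mul(-9190, Rational(1, 8))) = Add(Rational(-1504, 14683), Rational(-4595, 4)) = Rational(-67474401, 58732)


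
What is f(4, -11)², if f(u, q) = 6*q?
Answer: 4356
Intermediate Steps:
f(4, -11)² = (6*(-11))² = (-66)² = 4356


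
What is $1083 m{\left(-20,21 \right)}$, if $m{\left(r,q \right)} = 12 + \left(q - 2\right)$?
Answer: $33573$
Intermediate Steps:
$m{\left(r,q \right)} = 10 + q$ ($m{\left(r,q \right)} = 12 + \left(-2 + q\right) = 10 + q$)
$1083 m{\left(-20,21 \right)} = 1083 \left(10 + 21\right) = 1083 \cdot 31 = 33573$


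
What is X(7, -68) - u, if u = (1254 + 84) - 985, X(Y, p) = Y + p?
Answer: -414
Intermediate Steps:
u = 353 (u = 1338 - 985 = 353)
X(7, -68) - u = (7 - 68) - 1*353 = -61 - 353 = -414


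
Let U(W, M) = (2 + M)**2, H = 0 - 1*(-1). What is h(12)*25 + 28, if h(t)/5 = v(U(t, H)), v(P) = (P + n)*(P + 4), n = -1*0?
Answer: 14653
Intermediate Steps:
n = 0
H = 1 (H = 0 + 1 = 1)
v(P) = P*(4 + P) (v(P) = (P + 0)*(P + 4) = P*(4 + P))
h(t) = 585 (h(t) = 5*((2 + 1)**2*(4 + (2 + 1)**2)) = 5*(3**2*(4 + 3**2)) = 5*(9*(4 + 9)) = 5*(9*13) = 5*117 = 585)
h(12)*25 + 28 = 585*25 + 28 = 14625 + 28 = 14653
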